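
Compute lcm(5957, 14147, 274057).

10028567801

5957 = 7 · 23 · 37; 14147 = 7 · 43 · 47; 274057 = 7³ · 17 · 47
lcm takes max exponent of each prime: 7³ · 17 · 23 · 37 · 43 · 47 = 10028567801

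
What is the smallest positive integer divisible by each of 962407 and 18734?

948933302

gcd first: 962407 = 51·18734 + 6973; 18734 = 2·6973 + 4788; 6973 = 1·4788 + 2185; 4788 = 2·2185 + 418; 2185 = 5·418 + 95; 418 = 4·95 + 38; 95 = 2·38 + 19; 38 = 2·19 + 0 → gcd = 19
lcm = 962407·18734/gcd = 18029732738/19 = 948933302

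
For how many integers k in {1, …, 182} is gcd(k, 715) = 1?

715 = 5·11·13. Inclusion–exclusion on these primes:
182 − ⌊182/5⌋ − ⌊182/11⌋ − ⌊182/13⌋ + ⌊182/55⌋ + ⌊182/65⌋ + ⌊182/143⌋ − ⌊182/715⌋ = 122

122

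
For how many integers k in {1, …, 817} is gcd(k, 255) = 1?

410

Prime factors of 255: 3, 5, 17. Count integers ≤ 817 divisible by none of them.
By inclusion–exclusion: 817 − ⌊817/3⌋ − ⌊817/5⌋ − ⌊817/17⌋ + ⌊817/15⌋ + ⌊817/51⌋ + ⌊817/85⌋ − ⌊817/255⌋ = 410.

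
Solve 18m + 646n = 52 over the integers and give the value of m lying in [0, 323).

290

gcd(18, 646) = 2 (Euclid: 646 = 35·18 + 16; 18 = 1·16 + 2; 16 = 8·2 + 0), and 2 | 52.
Extended Euclid: 18·(36) + 646·(-1) = 2. Scale by 26: m₀ = 936.
General solution m = m₀ + 323t; reducing mod 323 gives m = 290 (and n = -8).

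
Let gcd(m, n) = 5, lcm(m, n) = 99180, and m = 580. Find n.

855

Using mn = gcd(m,n)·lcm(m,n) = 5·99180 = 495900, we get n = 495900/580 = 855.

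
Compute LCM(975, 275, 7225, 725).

89886225

lcm(975, 275) = 975·275/gcd = 268125/25 = 10725
lcm(10725, 7225) = 10725·7225/gcd = 77488125/25 = 3099525
lcm(3099525, 725) = 3099525·725/gcd = 2247155625/25 = 89886225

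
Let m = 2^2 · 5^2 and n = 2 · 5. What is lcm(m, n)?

max exponent per prime: 2^2 · 5^2 = 100

100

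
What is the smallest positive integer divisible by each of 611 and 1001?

gcd first: 1001 = 1·611 + 390; 611 = 1·390 + 221; 390 = 1·221 + 169; 221 = 1·169 + 52; 169 = 3·52 + 13; 52 = 4·13 + 0 → gcd = 13
lcm = 611·1001/gcd = 611611/13 = 47047

47047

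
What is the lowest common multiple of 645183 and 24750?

161295750

gcd first: 645183 = 26·24750 + 1683; 24750 = 14·1683 + 1188; 1683 = 1·1188 + 495; 1188 = 2·495 + 198; 495 = 2·198 + 99; 198 = 2·99 + 0 → gcd = 99
lcm = 645183·24750/gcd = 15968279250/99 = 161295750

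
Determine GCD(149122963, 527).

17

Euclid: 149122963 = 282965·527 + 408; 527 = 1·408 + 119; 408 = 3·119 + 51; 119 = 2·51 + 17; 51 = 3·17 + 0. Last nonzero remainder: 17.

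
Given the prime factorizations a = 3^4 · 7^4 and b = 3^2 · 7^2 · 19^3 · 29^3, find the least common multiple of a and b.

max exponent per prime: 3^4 · 7^4 · 19^3 · 29^3 = 32533588970631

32533588970631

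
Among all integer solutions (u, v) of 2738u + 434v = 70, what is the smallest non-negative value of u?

7

Euclid: 2738 = 6·434 + 134; 434 = 3·134 + 32; 134 = 4·32 + 6; 32 = 5·6 + 2; 6 = 3·2 + 0 → gcd = 2; 70 = 2·35.
Back-substitution yields 2738·(-68) + 434·(429) = 2, so one solution is u = -68·35 = -2380, v = 429·35 = 15015.
Solutions in u differ by 434/2 = 217; the one in [0, 217) is -2380 mod 217 = 7.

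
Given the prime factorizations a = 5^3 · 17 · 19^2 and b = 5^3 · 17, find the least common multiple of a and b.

max exponent per prime: 5^3 · 17 · 19^2 = 767125

767125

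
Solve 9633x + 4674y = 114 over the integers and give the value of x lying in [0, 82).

Reduce mod 4674: 9633x ≡ 114 (mod 4674). With g = gcd(9633, 4674) = 57 dividing 114, divide through: 169x ≡ 2 (mod 82).
Since gcd(169, 82) = 1, x ≡ 2·(169)⁻¹ ≡ 66 (mod 82). Smallest non-negative: 66.

66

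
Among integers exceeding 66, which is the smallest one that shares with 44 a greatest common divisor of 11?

gcd(x, 44) = 11 forces 11 | x; write x = 11s. Then gcd(11s, 11·4) = 11·gcd(s, 4), so need gcd(s, 4) = 1.
11s > 66 gives s ≥ 7. The least s ≥ 7 coprime to 4 is 7, so x = 11·7 = 77.

77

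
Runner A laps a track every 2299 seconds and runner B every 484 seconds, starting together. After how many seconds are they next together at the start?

gcd first: 2299 = 4·484 + 363; 484 = 1·363 + 121; 363 = 3·121 + 0 → gcd = 121
lcm = 2299·484/gcd = 1112716/121 = 9196

9196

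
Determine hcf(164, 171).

Euclid: 171 = 1·164 + 7; 164 = 23·7 + 3; 7 = 2·3 + 1; 3 = 3·1 + 0. Last nonzero remainder: 1.

1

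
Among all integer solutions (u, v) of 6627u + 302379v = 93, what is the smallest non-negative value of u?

Reduce mod 302379: 6627u ≡ 93 (mod 302379). With g = gcd(6627, 302379) = 3 dividing 93, divide through: 2209u ≡ 31 (mod 100793).
Since gcd(2209, 100793) = 1, u ≡ 31·(2209)⁻¹ ≡ 8350 (mod 100793). Smallest non-negative: 8350.

8350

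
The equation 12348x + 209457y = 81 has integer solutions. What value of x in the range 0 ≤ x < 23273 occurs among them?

5479

Reduce mod 209457: 12348x ≡ 81 (mod 209457). With g = gcd(12348, 209457) = 9 dividing 81, divide through: 1372x ≡ 9 (mod 23273).
Since gcd(1372, 23273) = 1, x ≡ 9·(1372)⁻¹ ≡ 5479 (mod 23273). Smallest non-negative: 5479.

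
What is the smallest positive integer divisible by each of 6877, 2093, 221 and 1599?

lcm(6877, 2093) = 6877·2093/gcd = 14393561/299 = 48139
lcm(48139, 221) = 48139·221/gcd = 10638719/13 = 818363
lcm(818363, 1599) = 818363·1599/gcd = 1308562437/13 = 100658649

100658649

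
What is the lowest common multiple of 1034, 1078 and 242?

1034 = 2 · 11 · 47; 1078 = 2 · 7² · 11; 242 = 2 · 11²
lcm takes max exponent of each prime: 2 · 7² · 11² · 47 = 557326

557326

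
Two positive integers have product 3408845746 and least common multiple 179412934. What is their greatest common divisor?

19

gcd·lcm = product, so gcd = 3408845746/179412934 = 19.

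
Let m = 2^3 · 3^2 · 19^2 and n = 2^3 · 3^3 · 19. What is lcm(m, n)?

max exponent per prime: 2^3 · 3^3 · 19^2 = 77976

77976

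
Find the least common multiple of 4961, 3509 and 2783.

3308987

lcm(4961, 3509) = 4961·3509/gcd = 17408149/121 = 143869
lcm(143869, 2783) = 143869·2783/gcd = 400387427/121 = 3308987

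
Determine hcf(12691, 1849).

1

12691 = 7³ · 37
1849 = 43²
Common: 1 = 1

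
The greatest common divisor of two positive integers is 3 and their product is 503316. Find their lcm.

167772

gcd·lcm = product, so lcm = 503316/3 = 167772.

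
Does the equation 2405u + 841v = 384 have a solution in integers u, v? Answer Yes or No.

By Bézout, 2405u + 841v = 384 has integer solutions iff gcd(2405, 841) | 384.
Euclid: 2405 = 2·841 + 723; 841 = 1·723 + 118; 723 = 6·118 + 15; 118 = 7·15 + 13; 15 = 1·13 + 2; 13 = 6·2 + 1; 2 = 2·1 + 0. gcd = 1; 384 mod 1 = 0. Yes.

Yes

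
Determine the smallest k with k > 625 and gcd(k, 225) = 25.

gcd(k, 225) = 25 forces 25 | k; write k = 25s. Then gcd(25s, 25·9) = 25·gcd(s, 9), so need gcd(s, 9) = 1.
25s > 625 gives s ≥ 26. The least s ≥ 26 coprime to 9 is 26, so k = 25·26 = 650.

650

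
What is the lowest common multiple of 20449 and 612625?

gcd first: 612625 = 29·20449 + 19604; 20449 = 1·19604 + 845; 19604 = 23·845 + 169; 845 = 5·169 + 0 → gcd = 169
lcm = 20449·612625/gcd = 12527568625/169 = 74127625

74127625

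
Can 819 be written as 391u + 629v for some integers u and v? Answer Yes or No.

No

By Bézout, 391u + 629v = 819 has integer solutions iff gcd(391, 629) | 819.
Euclid: 629 = 1·391 + 238; 391 = 1·238 + 153; 238 = 1·153 + 85; 153 = 1·85 + 68; 85 = 1·68 + 17; 68 = 4·17 + 0. gcd = 17; 819 mod 17 = 3. No.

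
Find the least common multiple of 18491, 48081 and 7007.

51484990557

18491 = 11 · 41²; 48081 = 3 · 11 · 31 · 47; 7007 = 7² · 11 · 13
lcm takes max exponent of each prime: 3 · 7² · 11 · 13 · 31 · 41² · 47 = 51484990557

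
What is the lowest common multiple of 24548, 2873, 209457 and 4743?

24548 = 2² · 17 · 19²; 2873 = 13² · 17; 209457 = 3² · 17 · 37²; 4743 = 3² · 17 · 31
lcm takes max exponent of each prime: 2² · 3² · 13² · 17 · 19² · 31 · 37² = 1584566502012

1584566502012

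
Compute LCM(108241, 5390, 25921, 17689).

lcm(108241, 5390) = 108241·5390/gcd = 583418990/49 = 11906510
lcm(11906510, 25921) = 11906510·25921/gcd = 308628645710/49 = 6298543790
lcm(6298543790, 17689) = 6298543790·17689/gcd = 111414941101310/49 = 2273774308190

2273774308190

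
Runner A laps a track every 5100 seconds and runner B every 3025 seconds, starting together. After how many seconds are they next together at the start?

gcd first: 5100 = 1·3025 + 2075; 3025 = 1·2075 + 950; 2075 = 2·950 + 175; 950 = 5·175 + 75; 175 = 2·75 + 25; 75 = 3·25 + 0 → gcd = 25
lcm = 5100·3025/gcd = 15427500/25 = 617100

617100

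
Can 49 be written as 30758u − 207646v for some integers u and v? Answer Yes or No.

No

gcd(30758, 207646): 207646 = 6·30758 + 23098; 30758 = 1·23098 + 7660; 23098 = 3·7660 + 118; 7660 = 64·118 + 108; 118 = 1·108 + 10; 108 = 10·10 + 8; 10 = 1·8 + 2; 8 = 4·2 + 0 → 2
2 does not divide 49, so a solution does not exist.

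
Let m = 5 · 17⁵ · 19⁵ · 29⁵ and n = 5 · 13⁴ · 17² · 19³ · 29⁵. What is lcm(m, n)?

max exponent per prime: 5 · 13⁴ · 17⁵ · 19⁵ · 29⁵ = 10297837033841793519237635

10297837033841793519237635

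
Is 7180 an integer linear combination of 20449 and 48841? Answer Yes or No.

No

By Bézout, 20449x + 48841y = 7180 has integer solutions iff gcd(20449, 48841) | 7180.
Euclid: 48841 = 2·20449 + 7943; 20449 = 2·7943 + 4563; 7943 = 1·4563 + 3380; 4563 = 1·3380 + 1183; 3380 = 2·1183 + 1014; 1183 = 1·1014 + 169; 1014 = 6·169 + 0. gcd = 169; 7180 mod 169 = 82. No.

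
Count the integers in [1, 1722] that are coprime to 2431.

1361

Prime factors of 2431: 11, 13, 17. Count integers ≤ 1722 divisible by none of them.
By inclusion–exclusion: 1722 − ⌊1722/11⌋ − ⌊1722/13⌋ − ⌊1722/17⌋ + ⌊1722/143⌋ + ⌊1722/187⌋ + ⌊1722/221⌋ − ⌊1722/2431⌋ = 1361.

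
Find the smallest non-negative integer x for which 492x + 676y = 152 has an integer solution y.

Euclid: 676 = 1·492 + 184; 492 = 2·184 + 124; 184 = 1·124 + 60; 124 = 2·60 + 4; 60 = 15·4 + 0 → gcd = 4; 152 = 4·38.
Back-substitution yields 492·(11) + 676·(-8) = 4, so one solution is x = 11·38 = 418, y = -8·38 = -304.
Solutions in x differ by 676/4 = 169; the one in [0, 169) is 418 mod 169 = 80.

80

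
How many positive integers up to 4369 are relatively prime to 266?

1774

Prime factors of 266: 2, 7, 19. Count integers ≤ 4369 divisible by none of them.
By inclusion–exclusion: 4369 − ⌊4369/2⌋ − ⌊4369/7⌋ − ⌊4369/19⌋ + ⌊4369/14⌋ + ⌊4369/38⌋ + ⌊4369/133⌋ − ⌊4369/266⌋ = 1774.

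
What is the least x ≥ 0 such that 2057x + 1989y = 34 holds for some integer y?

59

Euclid: 2057 = 1·1989 + 68; 1989 = 29·68 + 17; 68 = 4·17 + 0 → gcd = 17; 34 = 17·2.
Back-substitution yields 2057·(-29) + 1989·(30) = 17, so one solution is x = -29·2 = -58, y = 30·2 = 60.
Solutions in x differ by 1989/17 = 117; the one in [0, 117) is -58 mod 117 = 59.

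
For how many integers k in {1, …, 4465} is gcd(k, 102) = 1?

1402

102 = 2·3·17. Inclusion–exclusion on these primes:
4465 − ⌊4465/2⌋ − ⌊4465/3⌋ − ⌊4465/17⌋ + ⌊4465/6⌋ + ⌊4465/34⌋ + ⌊4465/51⌋ − ⌊4465/102⌋ = 1402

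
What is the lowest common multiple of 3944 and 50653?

3944 = 2³ · 17 · 29; 50653 = 37³
max exponents: 2³ · 17 · 29 · 37³ = 199775432

199775432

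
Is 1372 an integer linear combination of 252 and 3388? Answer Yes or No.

Yes

gcd(252, 3388): 3388 = 13·252 + 112; 252 = 2·112 + 28; 112 = 4·28 + 0 → 28
28 divides 1372, so a solution exists.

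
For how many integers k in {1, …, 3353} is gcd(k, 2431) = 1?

2649

2431 = 11·13·17. Inclusion–exclusion on these primes:
3353 − ⌊3353/11⌋ − ⌊3353/13⌋ − ⌊3353/17⌋ + ⌊3353/143⌋ + ⌊3353/187⌋ + ⌊3353/221⌋ − ⌊3353/2431⌋ = 2649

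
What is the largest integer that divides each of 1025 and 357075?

25

1025 = 5² · 41
357075 = 3³ · 5² · 23²
Common: 5² = 25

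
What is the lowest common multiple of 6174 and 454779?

6174 = 2 · 3² · 7³; 454779 = 3² · 13³ · 23
max exponents: 2 · 3² · 7³ · 13³ · 23 = 311978394

311978394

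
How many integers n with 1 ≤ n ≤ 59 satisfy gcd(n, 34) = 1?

34 = 2·17. Inclusion–exclusion on these primes:
59 − ⌊59/2⌋ − ⌊59/17⌋ + ⌊59/34⌋ = 28

28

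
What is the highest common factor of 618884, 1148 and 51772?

gcd(618884, 1148): 618884 = 539·1148 + 112; 1148 = 10·112 + 28; 112 = 4·28 + 0 → 28
gcd(28, 51772): 51772 = 1849·28 + 0 → 28

28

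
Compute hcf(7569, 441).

9

7569 = 3² · 29²
441 = 3² · 7²
Common: 3² = 9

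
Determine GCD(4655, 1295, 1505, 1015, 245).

4655 = 5 · 7² · 19; 1295 = 5 · 7 · 37; 1505 = 5 · 7 · 43; 1015 = 5 · 7 · 29; 245 = 5 · 7²
gcd takes min exponent of each prime: 5 · 7 = 35

35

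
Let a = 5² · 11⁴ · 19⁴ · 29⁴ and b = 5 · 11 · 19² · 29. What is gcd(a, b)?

min exponent per shared prime: 5 · 11 · 19² · 29 = 575795

575795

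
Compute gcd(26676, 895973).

13

26676 = 2² · 3³ · 13 · 19
895973 = 13 · 41³
Common: 13 = 13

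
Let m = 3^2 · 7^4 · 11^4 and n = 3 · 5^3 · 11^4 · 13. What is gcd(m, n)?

min exponent per shared prime: 3 · 11^4 = 43923

43923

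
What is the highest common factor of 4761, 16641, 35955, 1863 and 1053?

4761 = 3² · 23²; 16641 = 3² · 43²; 35955 = 3² · 5 · 17 · 47; 1863 = 3⁴ · 23; 1053 = 3⁴ · 13
gcd takes min exponent of each prime: 3² = 9

9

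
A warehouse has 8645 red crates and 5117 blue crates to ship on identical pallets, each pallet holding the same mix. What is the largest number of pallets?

Euclid: 8645 = 1·5117 + 3528; 5117 = 1·3528 + 1589; 3528 = 2·1589 + 350; 1589 = 4·350 + 189; 350 = 1·189 + 161; 189 = 1·161 + 28; 161 = 5·28 + 21; 28 = 1·21 + 7; 21 = 3·7 + 0. Last nonzero remainder: 7.

7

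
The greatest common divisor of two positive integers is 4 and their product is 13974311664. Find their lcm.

3493577916

For any two positive integers, gcd × lcm equals their product. Hence lcm = 13974311664 / 4 = 3493577916.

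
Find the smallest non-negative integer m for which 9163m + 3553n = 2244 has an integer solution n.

8

gcd(9163, 3553) = 187 (Euclid: 9163 = 2·3553 + 2057; 3553 = 1·2057 + 1496; 2057 = 1·1496 + 561; 1496 = 2·561 + 374; 561 = 1·374 + 187; 374 = 2·187 + 0), and 187 | 2244.
Extended Euclid: 9163·(7) + 3553·(-18) = 187. Scale by 12: m₀ = 84.
General solution m = m₀ + 19t; reducing mod 19 gives m = 8 (and n = -20).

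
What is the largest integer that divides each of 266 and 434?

266 = 2 · 7 · 19
434 = 2 · 7 · 31
Common: 2 · 7 = 14

14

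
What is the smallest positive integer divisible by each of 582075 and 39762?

2571607350

582075 = 3² · 5² · 13 · 199; 39762 = 2 · 3² · 47²
max exponents: 2 · 3² · 5² · 13 · 47² · 199 = 2571607350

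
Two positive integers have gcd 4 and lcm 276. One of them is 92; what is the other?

12

Using mn = gcd(m,n)·lcm(m,n) = 4·276 = 1104, we get n = 1104/92 = 12.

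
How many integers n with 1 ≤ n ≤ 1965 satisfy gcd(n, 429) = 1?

Prime factors of 429: 3, 11, 13. Count integers ≤ 1965 divisible by none of them.
By inclusion–exclusion: 1965 − ⌊1965/3⌋ − ⌊1965/11⌋ − ⌊1965/13⌋ + ⌊1965/33⌋ + ⌊1965/39⌋ + ⌊1965/143⌋ − ⌊1965/429⌋ = 1099.

1099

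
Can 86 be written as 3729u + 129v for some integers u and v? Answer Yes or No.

No

By Bézout, 3729u + 129v = 86 has integer solutions iff gcd(3729, 129) | 86.
Euclid: 3729 = 28·129 + 117; 129 = 1·117 + 12; 117 = 9·12 + 9; 12 = 1·9 + 3; 9 = 3·3 + 0. gcd = 3; 86 mod 3 = 2. No.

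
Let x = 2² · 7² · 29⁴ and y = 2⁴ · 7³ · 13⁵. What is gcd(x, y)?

min exponent per shared prime: 2² · 7² = 196

196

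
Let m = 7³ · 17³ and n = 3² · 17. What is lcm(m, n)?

15166431

max exponent per prime: 3² · 7³ · 17³ = 15166431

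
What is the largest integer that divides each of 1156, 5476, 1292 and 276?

4

gcd(1156, 5476): 5476 = 4·1156 + 852; 1156 = 1·852 + 304; 852 = 2·304 + 244; 304 = 1·244 + 60; 244 = 4·60 + 4; 60 = 15·4 + 0 → 4
gcd(4, 1292): 1292 = 323·4 + 0 → 4
gcd(4, 276): 276 = 69·4 + 0 → 4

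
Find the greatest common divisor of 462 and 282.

462 = 2 · 3 · 7 · 11
282 = 2 · 3 · 47
Common: 2 · 3 = 6

6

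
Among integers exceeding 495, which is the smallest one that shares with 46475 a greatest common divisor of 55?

46475 = 55·845. Any t with gcd(t, 46475) = 55 is a multiple of 55, say 55s, with s coprime to 845.
Need s > 495/55, so s ≥ 10. First s ≥ 10 with gcd(s, 845) = 1 is s = 11. Thus t = 55·11 = 605.

605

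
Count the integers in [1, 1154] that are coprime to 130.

Prime factors of 130: 2, 5, 13. Count integers ≤ 1154 divisible by none of them.
By inclusion–exclusion: 1154 − ⌊1154/2⌋ − ⌊1154/5⌋ − ⌊1154/13⌋ + ⌊1154/10⌋ + ⌊1154/26⌋ + ⌊1154/65⌋ − ⌊1154/130⌋ = 427.

427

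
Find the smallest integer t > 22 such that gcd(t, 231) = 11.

44

231 = 11·21. Any t with gcd(t, 231) = 11 is a multiple of 11, say 11s, with s coprime to 21.
Need s > 22/11, so s ≥ 3. First s ≥ 3 with gcd(s, 21) = 1 is s = 4. Thus t = 11·4 = 44.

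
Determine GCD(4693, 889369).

13

4693 = 13 · 19²
889369 = 13 · 37 · 43²
Common: 13 = 13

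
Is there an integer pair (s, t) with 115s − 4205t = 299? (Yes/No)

No

By Bézout, 115s − 4205t = 299 has integer solutions iff gcd(115, 4205) | 299.
Euclid: 4205 = 36·115 + 65; 115 = 1·65 + 50; 65 = 1·50 + 15; 50 = 3·15 + 5; 15 = 3·5 + 0. gcd = 5; 299 mod 5 = 4. No.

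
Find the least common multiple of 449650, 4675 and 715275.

756760950

449650 = 2 · 5² · 17 · 23²; 4675 = 5² · 11 · 17; 715275 = 3² · 5² · 11 · 17²
lcm takes max exponent of each prime: 2 · 3² · 5² · 11 · 17² · 23² = 756760950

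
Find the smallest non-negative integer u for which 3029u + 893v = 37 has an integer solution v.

615

Reduce mod 893: 3029u ≡ 37 (mod 893). With g = gcd(3029, 893) = 1 dividing 37, divide through: 3029u ≡ 37 (mod 893).
Since gcd(3029, 893) = 1, u ≡ 37·(3029)⁻¹ ≡ 615 (mod 893). Smallest non-negative: 615.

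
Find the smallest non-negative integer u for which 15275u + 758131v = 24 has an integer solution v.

gcd(15275, 758131) = 1 (Euclid: 758131 = 49·15275 + 9656; 15275 = 1·9656 + 5619; 9656 = 1·5619 + 4037; 5619 = 1·4037 + 1582; 4037 = 2·1582 + 873; 1582 = 1·873 + 709; 873 = 1·709 + 164; 709 = 4·164 + 53; 164 = 3·53 + 5; 53 = 10·5 + 3; 5 = 1·3 + 2; 3 = 1·2 + 1; 2 = 2·1 + 0), and 1 | 24.
Extended Euclid: 15275·(300473) + 758131·(-6054) = 1. Scale by 24: u₀ = 7211352.
General solution u = u₀ + 758131t; reducing mod 758131 gives u = 388173 (and v = -7821).

388173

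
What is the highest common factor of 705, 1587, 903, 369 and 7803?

gcd(705, 1587): 1587 = 2·705 + 177; 705 = 3·177 + 174; 177 = 1·174 + 3; 174 = 58·3 + 0 → 3
gcd(3, 903): 903 = 301·3 + 0 → 3
gcd(3, 369): 369 = 123·3 + 0 → 3
gcd(3, 7803): 7803 = 2601·3 + 0 → 3

3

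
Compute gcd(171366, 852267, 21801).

507

171366 = 2 · 3 · 13⁴; 852267 = 3 · 13² · 41²; 21801 = 3 · 13² · 43
gcd takes min exponent of each prime: 3 · 13² = 507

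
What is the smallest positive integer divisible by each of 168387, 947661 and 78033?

1010634021111

168387 = 3 · 37² · 41; 947661 = 3 · 11 · 13 · 47²; 78033 = 3 · 19 · 37²
lcm takes max exponent of each prime: 3 · 11 · 13 · 19 · 37² · 41 · 47² = 1010634021111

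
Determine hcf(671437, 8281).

169

671437 = 13² · 29 · 137
8281 = 7² · 13²
Common: 13² = 169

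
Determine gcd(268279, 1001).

268279 = 11 · 29³
1001 = 7 · 11 · 13
Common: 11 = 11

11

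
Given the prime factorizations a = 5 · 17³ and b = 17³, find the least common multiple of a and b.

max exponent per prime: 5 · 17³ = 24565

24565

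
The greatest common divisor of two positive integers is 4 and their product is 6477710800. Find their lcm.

1619427700

gcd·lcm = product, so lcm = 6477710800/4 = 1619427700.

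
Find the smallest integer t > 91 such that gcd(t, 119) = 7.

98

gcd(t, 119) = 7 forces 7 | t; write t = 7s. Then gcd(7s, 7·17) = 7·gcd(s, 17), so need gcd(s, 17) = 1.
7s > 91 gives s ≥ 14. The least s ≥ 14 coprime to 17 is 14, so t = 7·14 = 98.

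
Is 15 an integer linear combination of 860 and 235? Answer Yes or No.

Yes

gcd(860, 235): 860 = 3·235 + 155; 235 = 1·155 + 80; 155 = 1·80 + 75; 80 = 1·75 + 5; 75 = 15·5 + 0 → 5
5 divides 15, so a solution exists.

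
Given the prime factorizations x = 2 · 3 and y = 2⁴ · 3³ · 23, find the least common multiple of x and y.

max exponent per prime: 2⁴ · 3³ · 23 = 9936

9936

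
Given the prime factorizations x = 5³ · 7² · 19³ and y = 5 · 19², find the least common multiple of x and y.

max exponent per prime: 5³ · 7² · 19³ = 42011375

42011375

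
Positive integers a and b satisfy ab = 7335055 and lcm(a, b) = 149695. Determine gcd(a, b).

49

gcd·lcm = product, so gcd = 7335055/149695 = 49.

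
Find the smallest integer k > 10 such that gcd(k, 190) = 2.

gcd(k, 190) = 2 forces 2 | k; write k = 2s. Then gcd(2s, 2·95) = 2·gcd(s, 95), so need gcd(s, 95) = 1.
2s > 10 gives s ≥ 6. The least s ≥ 6 coprime to 95 is 6, so k = 2·6 = 12.

12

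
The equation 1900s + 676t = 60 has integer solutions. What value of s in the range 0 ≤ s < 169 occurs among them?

gcd(1900, 676) = 4 (Euclid: 1900 = 2·676 + 548; 676 = 1·548 + 128; 548 = 4·128 + 36; 128 = 3·36 + 20; 36 = 1·20 + 16; 20 = 1·16 + 4; 16 = 4·4 + 0), and 4 | 60.
Extended Euclid: 1900·(-37) + 676·(104) = 4. Scale by 15: s₀ = -555.
General solution s = s₀ + 169k; reducing mod 169 gives s = 121 (and t = -340).

121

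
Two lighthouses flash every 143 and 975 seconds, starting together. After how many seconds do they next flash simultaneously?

143 = 11 · 13; 975 = 3 · 5² · 13
max exponents: 3 · 5² · 11 · 13 = 10725

10725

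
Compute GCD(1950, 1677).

39

Euclid: 1950 = 1·1677 + 273; 1677 = 6·273 + 39; 273 = 7·39 + 0. Last nonzero remainder: 39.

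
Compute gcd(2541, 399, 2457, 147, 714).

21

2541 = 3 · 7 · 11²; 399 = 3 · 7 · 19; 2457 = 3³ · 7 · 13; 147 = 3 · 7²; 714 = 2 · 3 · 7 · 17
gcd takes min exponent of each prime: 3 · 7 = 21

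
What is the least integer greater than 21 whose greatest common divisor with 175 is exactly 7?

28

175 = 7·25. Any m with gcd(m, 175) = 7 is a multiple of 7, say 7s, with s coprime to 25.
Need s > 21/7, so s ≥ 4. First s ≥ 4 with gcd(s, 25) = 1 is s = 4. Thus m = 7·4 = 28.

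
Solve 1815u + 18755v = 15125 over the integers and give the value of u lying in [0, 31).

Euclid: 18755 = 10·1815 + 605; 1815 = 3·605 + 0 → gcd = 605; 15125 = 605·25.
Back-substitution yields 1815·(-10) + 18755·(1) = 605, so one solution is u = -10·25 = -250, v = 1·25 = 25.
Solutions in u differ by 18755/605 = 31; the one in [0, 31) is -250 mod 31 = 29.

29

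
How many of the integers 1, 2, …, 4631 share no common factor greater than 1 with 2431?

3657

2431 = 11·13·17. Inclusion–exclusion on these primes:
4631 − ⌊4631/11⌋ − ⌊4631/13⌋ − ⌊4631/17⌋ + ⌊4631/143⌋ + ⌊4631/187⌋ + ⌊4631/221⌋ − ⌊4631/2431⌋ = 3657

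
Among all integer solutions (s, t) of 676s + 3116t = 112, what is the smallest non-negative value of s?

Euclid: 3116 = 4·676 + 412; 676 = 1·412 + 264; 412 = 1·264 + 148; 264 = 1·148 + 116; 148 = 1·116 + 32; 116 = 3·32 + 20; 32 = 1·20 + 12; 20 = 1·12 + 8; 12 = 1·8 + 4; 8 = 2·4 + 0 → gcd = 4; 112 = 4·28.
Back-substitution yields 676·(-295) + 3116·(64) = 4, so one solution is s = -295·28 = -8260, t = 64·28 = 1792.
Solutions in s differ by 3116/4 = 779; the one in [0, 779) is -8260 mod 779 = 309.

309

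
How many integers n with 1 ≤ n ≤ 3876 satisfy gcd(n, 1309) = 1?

2843

1309 = 7·11·17. Inclusion–exclusion on these primes:
3876 − ⌊3876/7⌋ − ⌊3876/11⌋ − ⌊3876/17⌋ + ⌊3876/77⌋ + ⌊3876/119⌋ + ⌊3876/187⌋ − ⌊3876/1309⌋ = 2843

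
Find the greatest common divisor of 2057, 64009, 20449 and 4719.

121

gcd(2057, 64009): 64009 = 31·2057 + 242; 2057 = 8·242 + 121; 242 = 2·121 + 0 → 121
gcd(121, 20449): 20449 = 169·121 + 0 → 121
gcd(121, 4719): 4719 = 39·121 + 0 → 121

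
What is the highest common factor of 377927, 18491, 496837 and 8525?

11

gcd(377927, 18491): 377927 = 20·18491 + 8107; 18491 = 2·8107 + 2277; 8107 = 3·2277 + 1276; 2277 = 1·1276 + 1001; 1276 = 1·1001 + 275; 1001 = 3·275 + 176; 275 = 1·176 + 99; 176 = 1·99 + 77; 99 = 1·77 + 22; 77 = 3·22 + 11; 22 = 2·11 + 0 → 11
gcd(11, 496837): 496837 = 45167·11 + 0 → 11
gcd(11, 8525): 8525 = 775·11 + 0 → 11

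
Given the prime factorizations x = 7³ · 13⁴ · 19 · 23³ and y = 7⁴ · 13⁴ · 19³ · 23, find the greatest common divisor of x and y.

4281036851

min exponent per shared prime: 7³ · 13⁴ · 19 · 23 = 4281036851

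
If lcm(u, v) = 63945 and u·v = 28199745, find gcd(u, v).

441

From gcd × lcm = uv: gcd = 28199745 / 63945 = 441.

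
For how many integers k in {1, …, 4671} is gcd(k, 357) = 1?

2512

357 = 3·7·17. Inclusion–exclusion on these primes:
4671 − ⌊4671/3⌋ − ⌊4671/7⌋ − ⌊4671/17⌋ + ⌊4671/21⌋ + ⌊4671/51⌋ + ⌊4671/119⌋ − ⌊4671/357⌋ = 2512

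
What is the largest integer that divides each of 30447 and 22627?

Euclid: 30447 = 1·22627 + 7820; 22627 = 2·7820 + 6987; 7820 = 1·6987 + 833; 6987 = 8·833 + 323; 833 = 2·323 + 187; 323 = 1·187 + 136; 187 = 1·136 + 51; 136 = 2·51 + 34; 51 = 1·34 + 17; 34 = 2·17 + 0. Last nonzero remainder: 17.

17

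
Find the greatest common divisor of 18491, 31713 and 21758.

gcd(18491, 31713): 31713 = 1·18491 + 13222; 18491 = 1·13222 + 5269; 13222 = 2·5269 + 2684; 5269 = 1·2684 + 2585; 2684 = 1·2585 + 99; 2585 = 26·99 + 11; 99 = 9·11 + 0 → 11
gcd(11, 21758): 21758 = 1978·11 + 0 → 11

11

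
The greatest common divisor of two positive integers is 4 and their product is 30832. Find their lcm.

7708

For any two positive integers, gcd × lcm equals their product. Hence lcm = 30832 / 4 = 7708.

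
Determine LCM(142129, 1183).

994903

142129 = 13² · 29²; 1183 = 7 · 13²
max exponents: 7 · 13² · 29² = 994903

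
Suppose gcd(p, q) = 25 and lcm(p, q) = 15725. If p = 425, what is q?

925

Using pq = gcd(p,q)·lcm(p,q) = 25·15725 = 393125, we get q = 393125/425 = 925.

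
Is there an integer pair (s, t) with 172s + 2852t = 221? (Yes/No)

gcd(172, 2852): 2852 = 16·172 + 100; 172 = 1·100 + 72; 100 = 1·72 + 28; 72 = 2·28 + 16; 28 = 1·16 + 12; 16 = 1·12 + 4; 12 = 3·4 + 0 → 4
4 does not divide 221, so a solution does not exist.

No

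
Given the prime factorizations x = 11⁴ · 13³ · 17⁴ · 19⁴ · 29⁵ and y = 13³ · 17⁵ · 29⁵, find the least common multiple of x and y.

max exponent per prime: 11⁴ · 13³ · 17⁵ · 19⁴ · 29⁵ = 122081483410913116530492481

122081483410913116530492481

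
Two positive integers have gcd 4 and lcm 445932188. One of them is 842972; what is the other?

2116

Using mn = gcd(m,n)·lcm(m,n) = 4·445932188 = 1783728752, we get n = 1783728752/842972 = 2116.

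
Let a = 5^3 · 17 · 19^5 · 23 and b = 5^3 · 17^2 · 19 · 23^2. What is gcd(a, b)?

min exponent per shared prime: 5^3 · 17 · 19 · 23 = 928625

928625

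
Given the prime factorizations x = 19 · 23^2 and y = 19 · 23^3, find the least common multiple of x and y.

max exponent per prime: 19 · 23^3 = 231173

231173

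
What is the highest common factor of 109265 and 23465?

65

Euclid: 109265 = 4·23465 + 15405; 23465 = 1·15405 + 8060; 15405 = 1·8060 + 7345; 8060 = 1·7345 + 715; 7345 = 10·715 + 195; 715 = 3·195 + 130; 195 = 1·130 + 65; 130 = 2·65 + 0. Last nonzero remainder: 65.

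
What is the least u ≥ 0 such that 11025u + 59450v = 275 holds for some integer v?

577

Euclid: 59450 = 5·11025 + 4325; 11025 = 2·4325 + 2375; 4325 = 1·2375 + 1950; 2375 = 1·1950 + 425; 1950 = 4·425 + 250; 425 = 1·250 + 175; 250 = 1·175 + 75; 175 = 2·75 + 25; 75 = 3·25 + 0 → gcd = 25; 275 = 25·11.
Back-substitution yields 11025·(701) + 59450·(-130) = 25, so one solution is u = 701·11 = 7711, v = -130·11 = -1430.
Solutions in u differ by 59450/25 = 2378; the one in [0, 2378) is 7711 mod 2378 = 577.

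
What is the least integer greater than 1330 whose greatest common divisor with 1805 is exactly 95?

Multiples of 95 above 1330: 95·15, 95·16, … . Need the cofactor coprime to 1805/95 = 19.
Checking s = 15, 16, … the first with gcd(s, 19) = 1 is s = 15, giving 1425.

1425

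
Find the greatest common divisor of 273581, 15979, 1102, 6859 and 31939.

gcd(273581, 15979): 273581 = 17·15979 + 1938; 15979 = 8·1938 + 475; 1938 = 4·475 + 38; 475 = 12·38 + 19; 38 = 2·19 + 0 → 19
gcd(19, 1102): 1102 = 58·19 + 0 → 19
gcd(19, 6859): 6859 = 361·19 + 0 → 19
gcd(19, 31939): 31939 = 1681·19 + 0 → 19

19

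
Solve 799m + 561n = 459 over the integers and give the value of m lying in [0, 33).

9

gcd(799, 561) = 17 (Euclid: 799 = 1·561 + 238; 561 = 2·238 + 85; 238 = 2·85 + 68; 85 = 1·68 + 17; 68 = 4·17 + 0), and 17 | 459.
Extended Euclid: 799·(-7) + 561·(10) = 17. Scale by 27: m₀ = -189.
General solution m = m₀ + 33t; reducing mod 33 gives m = 9 (and n = -12).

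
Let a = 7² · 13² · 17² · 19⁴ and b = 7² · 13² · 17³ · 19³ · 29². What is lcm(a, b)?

max exponent per prime: 7² · 13² · 17³ · 19⁴ · 29² = 4459025422102433

4459025422102433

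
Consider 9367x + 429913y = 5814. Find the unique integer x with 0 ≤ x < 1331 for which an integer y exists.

276

gcd(9367, 429913) = 323 (Euclid: 429913 = 45·9367 + 8398; 9367 = 1·8398 + 969; 8398 = 8·969 + 646; 969 = 1·646 + 323; 646 = 2·323 + 0), and 323 | 5814.
Extended Euclid: 9367·(459) + 429913·(-10) = 323. Scale by 18: x₀ = 8262.
General solution x = x₀ + 1331t; reducing mod 1331 gives x = 276 (and y = -6).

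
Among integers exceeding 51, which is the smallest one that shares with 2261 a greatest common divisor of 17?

Multiples of 17 above 51: 17·4, 17·5, … . Need the cofactor coprime to 2261/17 = 133.
Checking s = 4, 5, … the first with gcd(s, 133) = 1 is s = 4, giving 68.

68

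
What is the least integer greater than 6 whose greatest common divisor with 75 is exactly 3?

Multiples of 3 above 6: 3·3, 3·4, … . Need the cofactor coprime to 75/3 = 25.
Checking s = 3, 4, … the first with gcd(s, 25) = 1 is s = 3, giving 9.

9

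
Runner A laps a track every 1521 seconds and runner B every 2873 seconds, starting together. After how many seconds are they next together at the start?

25857

1521 = 3² · 13²; 2873 = 13² · 17
max exponents: 3² · 13² · 17 = 25857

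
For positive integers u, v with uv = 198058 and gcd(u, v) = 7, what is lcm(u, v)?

28294

Since gcd(u,v)·lcm(u,v) = uv, lcm = 198058/7 = 28294.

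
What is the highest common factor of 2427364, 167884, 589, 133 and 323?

gcd(2427364, 167884): 2427364 = 14·167884 + 76988; 167884 = 2·76988 + 13908; 76988 = 5·13908 + 7448; 13908 = 1·7448 + 6460; 7448 = 1·6460 + 988; 6460 = 6·988 + 532; 988 = 1·532 + 456; 532 = 1·456 + 76; 456 = 6·76 + 0 → 76
gcd(76, 589): 589 = 7·76 + 57; 76 = 1·57 + 19; 57 = 3·19 + 0 → 19
gcd(19, 133): 133 = 7·19 + 0 → 19
gcd(19, 323): 323 = 17·19 + 0 → 19

19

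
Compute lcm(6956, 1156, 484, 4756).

lcm(6956, 1156) = 6956·1156/gcd = 8041136/4 = 2010284
lcm(2010284, 484) = 2010284·484/gcd = 972977456/4 = 243244364
lcm(243244364, 4756) = 243244364·4756/gcd = 1156870195184/4 = 289217548796

289217548796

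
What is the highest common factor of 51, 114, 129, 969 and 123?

3

gcd(51, 114): 114 = 2·51 + 12; 51 = 4·12 + 3; 12 = 4·3 + 0 → 3
gcd(3, 129): 129 = 43·3 + 0 → 3
gcd(3, 969): 969 = 323·3 + 0 → 3
gcd(3, 123): 123 = 41·3 + 0 → 3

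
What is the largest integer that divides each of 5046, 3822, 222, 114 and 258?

5046 = 2 · 3 · 29²; 3822 = 2 · 3 · 7² · 13; 222 = 2 · 3 · 37; 114 = 2 · 3 · 19; 258 = 2 · 3 · 43
gcd takes min exponent of each prime: 2 · 3 = 6

6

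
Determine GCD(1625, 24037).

13

Euclid: 24037 = 14·1625 + 1287; 1625 = 1·1287 + 338; 1287 = 3·338 + 273; 338 = 1·273 + 65; 273 = 4·65 + 13; 65 = 5·13 + 0. Last nonzero remainder: 13.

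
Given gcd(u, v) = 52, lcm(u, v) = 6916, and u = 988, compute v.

u·v = gcd·lcm = 52·6916 = 359632, so v = 359632/988 = 364.

364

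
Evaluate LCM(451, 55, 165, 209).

128535

lcm(451, 55) = 451·55/gcd = 24805/11 = 2255
lcm(2255, 165) = 2255·165/gcd = 372075/55 = 6765
lcm(6765, 209) = 6765·209/gcd = 1413885/11 = 128535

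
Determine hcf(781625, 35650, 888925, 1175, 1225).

25

781625 = 5³ · 13² · 37; 35650 = 2 · 5² · 23 · 31; 888925 = 5² · 31² · 37; 1175 = 5² · 47; 1225 = 5² · 7²
gcd takes min exponent of each prime: 5² = 25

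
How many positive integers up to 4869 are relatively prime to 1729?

Prime factors of 1729: 7, 13, 19. Count integers ≤ 4869 divisible by none of them.
By inclusion–exclusion: 4869 − ⌊4869/7⌋ − ⌊4869/13⌋ − ⌊4869/19⌋ + ⌊4869/91⌋ + ⌊4869/133⌋ + ⌊4869/247⌋ − ⌊4869/1729⌋ = 3650.

3650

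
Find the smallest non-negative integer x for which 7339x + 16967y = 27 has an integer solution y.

Reduce mod 16967: 7339x ≡ 27 (mod 16967). With g = gcd(7339, 16967) = 1 dividing 27, divide through: 7339x ≡ 27 (mod 16967).
Since gcd(7339, 16967) = 1, x ≡ 27·(7339)⁻¹ ≡ 9095 (mod 16967). Smallest non-negative: 9095.

9095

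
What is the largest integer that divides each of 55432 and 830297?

169

Euclid: 830297 = 14·55432 + 54249; 55432 = 1·54249 + 1183; 54249 = 45·1183 + 1014; 1183 = 1·1014 + 169; 1014 = 6·169 + 0. Last nonzero remainder: 169.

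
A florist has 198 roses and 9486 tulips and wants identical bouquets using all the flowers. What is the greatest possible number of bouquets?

Euclid: 9486 = 47·198 + 180; 198 = 1·180 + 18; 180 = 10·18 + 0. Last nonzero remainder: 18.

18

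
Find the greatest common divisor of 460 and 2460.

Euclid: 2460 = 5·460 + 160; 460 = 2·160 + 140; 160 = 1·140 + 20; 140 = 7·20 + 0. Last nonzero remainder: 20.

20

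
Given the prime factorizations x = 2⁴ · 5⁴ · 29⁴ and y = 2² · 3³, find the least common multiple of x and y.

190965870000

max exponent per prime: 2⁴ · 3³ · 5⁴ · 29⁴ = 190965870000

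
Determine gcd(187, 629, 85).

187 = 11 · 17; 629 = 17 · 37; 85 = 5 · 17
gcd takes min exponent of each prime: 17 = 17

17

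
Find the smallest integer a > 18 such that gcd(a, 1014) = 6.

24

Multiples of 6 above 18: 6·4, 6·5, … . Need the cofactor coprime to 1014/6 = 169.
Checking s = 4, 5, … the first with gcd(s, 169) = 1 is s = 4, giving 24.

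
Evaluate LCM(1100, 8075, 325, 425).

4618900

lcm(1100, 8075) = 1100·8075/gcd = 8882500/25 = 355300
lcm(355300, 325) = 355300·325/gcd = 115472500/25 = 4618900
lcm(4618900, 425) = 4618900·425/gcd = 1963032500/425 = 4618900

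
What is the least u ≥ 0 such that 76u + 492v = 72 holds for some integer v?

111

Reduce mod 492: 76u ≡ 72 (mod 492). With g = gcd(76, 492) = 4 dividing 72, divide through: 19u ≡ 18 (mod 123).
Since gcd(19, 123) = 1, u ≡ 18·(19)⁻¹ ≡ 111 (mod 123). Smallest non-negative: 111.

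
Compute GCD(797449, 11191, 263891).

361

gcd(797449, 11191): 797449 = 71·11191 + 2888; 11191 = 3·2888 + 2527; 2888 = 1·2527 + 361; 2527 = 7·361 + 0 → 361
gcd(361, 263891): 263891 = 731·361 + 0 → 361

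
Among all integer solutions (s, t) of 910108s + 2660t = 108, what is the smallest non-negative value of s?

631

Reduce mod 2660: 910108s ≡ 108 (mod 2660). With g = gcd(910108, 2660) = 4 dividing 108, divide through: 227527s ≡ 27 (mod 665).
Since gcd(227527, 665) = 1, s ≡ 27·(227527)⁻¹ ≡ 631 (mod 665). Smallest non-negative: 631.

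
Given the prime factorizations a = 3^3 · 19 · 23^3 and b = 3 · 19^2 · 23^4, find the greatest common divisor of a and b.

min exponent per shared prime: 3 · 19 · 23^3 = 693519

693519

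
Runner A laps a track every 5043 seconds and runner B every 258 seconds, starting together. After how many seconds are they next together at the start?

433698

gcd first: 5043 = 19·258 + 141; 258 = 1·141 + 117; 141 = 1·117 + 24; 117 = 4·24 + 21; 24 = 1·21 + 3; 21 = 7·3 + 0 → gcd = 3
lcm = 5043·258/gcd = 1301094/3 = 433698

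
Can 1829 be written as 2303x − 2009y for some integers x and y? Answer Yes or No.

By Bézout, 2303x − 2009y = 1829 has integer solutions iff gcd(2303, 2009) | 1829.
Euclid: 2303 = 1·2009 + 294; 2009 = 6·294 + 245; 294 = 1·245 + 49; 245 = 5·49 + 0. gcd = 49; 1829 mod 49 = 16. No.

No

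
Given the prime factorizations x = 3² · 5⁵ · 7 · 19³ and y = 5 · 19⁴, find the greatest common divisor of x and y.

min exponent per shared prime: 5 · 19³ = 34295

34295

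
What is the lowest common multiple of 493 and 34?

gcd first: 493 = 14·34 + 17; 34 = 2·17 + 0 → gcd = 17
lcm = 493·34/gcd = 16762/17 = 986

986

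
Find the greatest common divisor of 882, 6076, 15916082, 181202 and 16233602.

882 = 2 · 3² · 7²; 6076 = 2² · 7² · 31; 15916082 = 2 · 7² · 13² · 31²; 181202 = 2 · 7² · 43²; 16233602 = 2 · 7² · 11² · 37²
gcd takes min exponent of each prime: 2 · 7² = 98

98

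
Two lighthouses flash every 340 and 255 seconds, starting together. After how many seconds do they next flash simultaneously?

340 = 2² · 5 · 17; 255 = 3 · 5 · 17
max exponents: 2² · 3 · 5 · 17 = 1020

1020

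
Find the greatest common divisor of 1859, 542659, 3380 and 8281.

1859 = 11 · 13²; 542659 = 13⁴ · 19; 3380 = 2² · 5 · 13²; 8281 = 7² · 13²
gcd takes min exponent of each prime: 13² = 169

169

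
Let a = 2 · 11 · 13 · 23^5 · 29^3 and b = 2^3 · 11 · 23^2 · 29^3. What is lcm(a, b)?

max exponent per prime: 2^3 · 11 · 13 · 23^5 · 29^3 = 179580509024488

179580509024488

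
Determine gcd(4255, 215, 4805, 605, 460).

5

gcd(4255, 215): 4255 = 19·215 + 170; 215 = 1·170 + 45; 170 = 3·45 + 35; 45 = 1·35 + 10; 35 = 3·10 + 5; 10 = 2·5 + 0 → 5
gcd(5, 4805): 4805 = 961·5 + 0 → 5
gcd(5, 605): 605 = 121·5 + 0 → 5
gcd(5, 460): 460 = 92·5 + 0 → 5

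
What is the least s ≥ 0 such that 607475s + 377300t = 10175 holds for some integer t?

Reduce mod 377300: 607475s ≡ 10175 (mod 377300). With g = gcd(607475, 377300) = 275 dividing 10175, divide through: 2209s ≡ 37 (mod 1372).
Since gcd(2209, 1372) = 1, s ≡ 37·(2209)⁻¹ ≡ 977 (mod 1372). Smallest non-negative: 977.

977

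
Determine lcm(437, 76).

437 = 19 · 23; 76 = 2² · 19
max exponents: 2² · 19 · 23 = 1748

1748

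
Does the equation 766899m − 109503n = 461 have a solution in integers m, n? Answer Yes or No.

No

gcd(766899, 109503): 766899 = 7·109503 + 378; 109503 = 289·378 + 261; 378 = 1·261 + 117; 261 = 2·117 + 27; 117 = 4·27 + 9; 27 = 3·9 + 0 → 9
9 does not divide 461, so a solution does not exist.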